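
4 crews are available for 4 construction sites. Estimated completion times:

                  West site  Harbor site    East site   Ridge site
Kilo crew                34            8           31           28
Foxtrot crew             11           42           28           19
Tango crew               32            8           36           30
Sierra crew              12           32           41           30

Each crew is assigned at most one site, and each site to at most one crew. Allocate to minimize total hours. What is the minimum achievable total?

This is a one-to-one assignment (minimum-cost bipartite matching).
Optimal: Kilo crew→East site (31 hours), Foxtrot crew→Ridge site (19 hours), Tango crew→Harbor site (8 hours), Sierra crew→West site (12 hours) — total 31+19+8+12 = 70 hours.

Minimum total: 70 hours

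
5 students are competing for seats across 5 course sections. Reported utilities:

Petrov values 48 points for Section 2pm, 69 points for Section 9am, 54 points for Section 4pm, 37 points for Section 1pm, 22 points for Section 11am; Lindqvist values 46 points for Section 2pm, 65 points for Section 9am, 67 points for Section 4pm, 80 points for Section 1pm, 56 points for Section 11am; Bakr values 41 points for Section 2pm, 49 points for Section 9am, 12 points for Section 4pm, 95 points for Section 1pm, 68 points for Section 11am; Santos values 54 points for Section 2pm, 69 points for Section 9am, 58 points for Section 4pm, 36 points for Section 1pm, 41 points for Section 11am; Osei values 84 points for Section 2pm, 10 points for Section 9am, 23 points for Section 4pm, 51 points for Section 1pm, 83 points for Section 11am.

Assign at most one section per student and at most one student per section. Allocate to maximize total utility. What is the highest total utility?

Optimal: Petrov→Section 9am (69 points), Lindqvist→Section 4pm (67 points), Bakr→Section 1pm (95 points), Santos→Section 2pm (54 points), Osei→Section 11am (83 points) — total 69+67+95+54+83 = 368 points.
Max-entry greedy (repeatedly take the single best remaining cell) gives 356 points, worse by 12.
Swapping Petrov↔Bakr (Petrov→Section 1pm 37 points, Bakr→Section 9am 49 points) loses 78.
No other one-to-one assignment exceeds 368 points.

Maximum total: 368 points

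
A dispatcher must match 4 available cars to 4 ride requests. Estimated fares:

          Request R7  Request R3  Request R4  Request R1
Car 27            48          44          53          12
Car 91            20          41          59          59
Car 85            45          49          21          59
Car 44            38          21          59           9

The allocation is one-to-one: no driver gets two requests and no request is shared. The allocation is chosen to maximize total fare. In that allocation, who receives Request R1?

Car 91 receives Request R1.

Optimal: Car 27→Request R7 ($48), Car 91→Request R1 ($59), Car 85→Request R3 ($49), Car 44→Request R4 ($59) — total 48+59+49+59 = $215.
Row-greedy (each driver in turn takes its best remaining request) gives $199, worse by 16.
Next-best assignment: Car 27→Request R7, Car 91→Request R3, Car 85→Request R1, Car 44→Request R4 = $207.
Car 91's own top request is Request R4 ($59), but forcing Car 91→Request R4 and reassigning the rest optimally gives only $200 — worse by 15.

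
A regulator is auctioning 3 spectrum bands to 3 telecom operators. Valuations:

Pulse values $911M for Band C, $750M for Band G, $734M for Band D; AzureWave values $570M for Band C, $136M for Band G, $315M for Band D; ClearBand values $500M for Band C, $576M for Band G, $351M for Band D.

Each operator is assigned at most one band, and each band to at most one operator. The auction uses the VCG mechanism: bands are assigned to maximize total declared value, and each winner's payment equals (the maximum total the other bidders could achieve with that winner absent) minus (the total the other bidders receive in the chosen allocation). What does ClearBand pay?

ClearBand pays $16M.

Efficient allocation: Pulse→Band D ($734M), AzureWave→Band C ($570M), ClearBand→Band G ($576M); total welfare W = $1880M.
ClearBand receives Band G at value $576M, so the others get W − 576 = $1304M.
Without ClearBand: best allocation of the remaining 2 bidders over all 3 bands is Pulse→Band G ($750M), AzureWave→Band C ($570M), total $1320M.
VCG payment = (others' best without ClearBand) − (others' welfare with ClearBand) = 1320 − 1304 = $16M.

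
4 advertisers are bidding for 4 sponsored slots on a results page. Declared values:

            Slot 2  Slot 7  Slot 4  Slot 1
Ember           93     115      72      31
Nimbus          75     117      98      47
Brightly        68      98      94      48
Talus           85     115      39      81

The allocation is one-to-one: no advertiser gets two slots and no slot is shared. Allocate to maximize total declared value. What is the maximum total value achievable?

Maximum total: $385

This is a one-to-one assignment (maximum-weight bipartite matching).
Optimal: Ember→Slot 2 ($93), Nimbus→Slot 7 ($117), Brightly→Slot 4 ($94), Talus→Slot 1 ($81) — total 93+117+94+81 = $385.
Row-greedy (each advertiser in turn takes its best remaining slot) gives $362, worse by 23.
Checked against all permutations: $385 is optimal.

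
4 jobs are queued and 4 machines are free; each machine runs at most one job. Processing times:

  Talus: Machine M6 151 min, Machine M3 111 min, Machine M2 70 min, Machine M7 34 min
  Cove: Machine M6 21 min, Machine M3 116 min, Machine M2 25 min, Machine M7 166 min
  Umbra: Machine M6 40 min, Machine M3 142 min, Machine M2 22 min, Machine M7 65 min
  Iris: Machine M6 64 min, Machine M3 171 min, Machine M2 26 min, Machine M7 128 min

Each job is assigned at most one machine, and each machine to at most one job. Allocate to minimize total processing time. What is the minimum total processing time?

Optimal: Talus→Machine M7 (34 min), Cove→Machine M3 (116 min), Umbra→Machine M6 (40 min), Iris→Machine M2 (26 min) — total 34+116+40+26 = 216 min.
Column-greedy (each machine in turn goes to its cheapest remaining job) gives 282 min, worse by 66.

Min total: 216 min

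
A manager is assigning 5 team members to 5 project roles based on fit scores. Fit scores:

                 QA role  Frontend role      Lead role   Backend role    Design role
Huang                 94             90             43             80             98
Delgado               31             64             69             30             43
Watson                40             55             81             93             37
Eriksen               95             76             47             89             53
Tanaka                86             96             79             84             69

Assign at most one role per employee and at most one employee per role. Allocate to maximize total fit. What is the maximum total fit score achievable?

Maximum total: 451 pts

Optimal: Huang→Design role (98 pts), Delgado→Lead role (69 pts), Watson→Backend role (93 pts), Eriksen→QA role (95 pts), Tanaka→Frontend role (96 pts) — total 98+69+93+95+96 = 451 pts.
Column-greedy (each role in turn goes to its best remaining employee) gives 395 pts, worse by 56.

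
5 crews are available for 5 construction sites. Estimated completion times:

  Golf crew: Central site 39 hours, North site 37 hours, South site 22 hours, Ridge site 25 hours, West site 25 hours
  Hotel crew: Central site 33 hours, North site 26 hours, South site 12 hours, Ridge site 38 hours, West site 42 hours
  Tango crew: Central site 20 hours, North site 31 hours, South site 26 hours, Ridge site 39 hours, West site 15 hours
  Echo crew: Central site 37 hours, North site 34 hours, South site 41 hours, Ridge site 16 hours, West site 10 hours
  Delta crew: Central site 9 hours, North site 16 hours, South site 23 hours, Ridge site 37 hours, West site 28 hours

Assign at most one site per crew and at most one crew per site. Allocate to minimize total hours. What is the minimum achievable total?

Optimal: Golf crew→Ridge site (25 hours), Hotel crew→South site (12 hours), Tango crew→Central site (20 hours), Echo crew→West site (10 hours), Delta crew→North site (16 hours) — total 25+12+20+10+16 = 83 hours.
Column-greedy (each site in turn goes to its cheapest remaining crew) gives 88 hours, worse by 5.

Minimum total: 83 hours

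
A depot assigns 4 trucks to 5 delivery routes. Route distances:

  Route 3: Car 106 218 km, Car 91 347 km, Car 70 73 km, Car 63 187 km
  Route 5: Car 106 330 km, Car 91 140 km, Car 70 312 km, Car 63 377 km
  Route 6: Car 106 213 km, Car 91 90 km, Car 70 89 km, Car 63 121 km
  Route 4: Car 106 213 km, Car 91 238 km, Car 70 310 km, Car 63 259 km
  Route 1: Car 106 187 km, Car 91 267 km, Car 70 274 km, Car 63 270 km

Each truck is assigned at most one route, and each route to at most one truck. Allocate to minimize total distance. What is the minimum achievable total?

Optimal: Car 106→Route 1 (187 km), Car 91→Route 5 (140 km), Car 70→Route 3 (73 km), Car 63→Route 6 (121 km) — total 187+140+73+121 = 521 km.
Column-greedy (each route in turn goes to its cheapest remaining truck) gives 547 km, worse by 26.
Checked against all permutations: 521 km is optimal.

Minimum total: 521 km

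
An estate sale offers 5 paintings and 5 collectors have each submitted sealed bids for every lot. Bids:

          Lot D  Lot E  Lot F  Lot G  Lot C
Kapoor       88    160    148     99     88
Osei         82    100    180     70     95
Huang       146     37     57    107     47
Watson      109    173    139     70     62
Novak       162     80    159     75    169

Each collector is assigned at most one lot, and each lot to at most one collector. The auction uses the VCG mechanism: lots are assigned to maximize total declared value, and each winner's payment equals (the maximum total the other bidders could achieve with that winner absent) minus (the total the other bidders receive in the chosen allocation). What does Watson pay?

Efficient allocation: Kapoor→Lot G ($99), Osei→Lot F ($180), Huang→Lot D ($146), Watson→Lot E ($173), Novak→Lot C ($169); total welfare W = $767.
Watson receives Lot E at value $173, so the others get W − 173 = $594.
Without Watson: best allocation of the remaining 4 bidders over all 5 lots is Kapoor→Lot E ($160), Osei→Lot F ($180), Huang→Lot D ($146), Novak→Lot C ($169), total $655.
VCG payment = (others' best without Watson) − (others' welfare with Watson) = 655 − 594 = $61.

Watson pays $61.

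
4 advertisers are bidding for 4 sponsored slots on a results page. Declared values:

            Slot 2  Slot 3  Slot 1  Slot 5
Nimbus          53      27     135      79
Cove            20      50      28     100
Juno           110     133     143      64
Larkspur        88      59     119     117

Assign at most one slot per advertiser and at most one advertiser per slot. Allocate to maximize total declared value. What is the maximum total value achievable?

Max total: $456

This is a one-to-one assignment (maximum-weight bipartite matching).
Optimal: Nimbus→Slot 1 ($135), Cove→Slot 5 ($100), Juno→Slot 3 ($133), Larkspur→Slot 2 ($88) — total 135+100+133+88 = $456.
Max-entry greedy (repeatedly take the single best remaining cell) gives $363, worse by 93.
Swapping Juno↔Larkspur (Juno→Slot 2 $110, Larkspur→Slot 3 $59) loses 52.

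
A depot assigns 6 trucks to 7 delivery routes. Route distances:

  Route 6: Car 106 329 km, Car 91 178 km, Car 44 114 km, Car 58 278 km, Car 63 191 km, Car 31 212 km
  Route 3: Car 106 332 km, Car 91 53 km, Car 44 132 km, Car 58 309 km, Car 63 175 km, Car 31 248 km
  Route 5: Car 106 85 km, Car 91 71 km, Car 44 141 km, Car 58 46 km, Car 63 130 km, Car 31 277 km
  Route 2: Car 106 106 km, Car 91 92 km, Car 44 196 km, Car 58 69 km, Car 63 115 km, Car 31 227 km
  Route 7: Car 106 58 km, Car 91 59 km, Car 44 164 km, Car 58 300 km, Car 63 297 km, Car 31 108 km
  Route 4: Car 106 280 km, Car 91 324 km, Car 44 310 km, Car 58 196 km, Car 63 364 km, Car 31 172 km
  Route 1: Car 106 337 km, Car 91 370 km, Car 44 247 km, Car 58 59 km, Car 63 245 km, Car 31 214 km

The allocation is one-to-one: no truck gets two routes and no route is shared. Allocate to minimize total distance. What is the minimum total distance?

Minimum total: 534 km

Optimal: Car 106→Route 5 (85 km), Car 91→Route 3 (53 km), Car 44→Route 6 (114 km), Car 58→Route 1 (59 km), Car 63→Route 2 (115 km), Car 31→Route 7 (108 km) — total 85+53+114+59+115+108 = 534 km.
Min-entry greedy (repeatedly take the single cheapest remaining cell) gives 558 km, worse by 24.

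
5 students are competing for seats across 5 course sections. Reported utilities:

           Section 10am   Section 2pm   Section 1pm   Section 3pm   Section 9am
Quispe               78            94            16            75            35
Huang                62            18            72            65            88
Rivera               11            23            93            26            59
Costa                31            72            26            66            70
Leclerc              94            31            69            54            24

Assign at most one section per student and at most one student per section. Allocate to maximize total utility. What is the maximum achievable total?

Optimal: Quispe→Section 2pm (94 points), Huang→Section 9am (88 points), Rivera→Section 1pm (93 points), Costa→Section 3pm (66 points), Leclerc→Section 10am (94 points) — total 94+88+93+66+94 = 435 points.
Swapping Costa↔Rivera (Costa→Section 1pm 26 points, Rivera→Section 3pm 26 points) loses 107.
No other one-to-one assignment exceeds 435 points.

Maximum total: 435 points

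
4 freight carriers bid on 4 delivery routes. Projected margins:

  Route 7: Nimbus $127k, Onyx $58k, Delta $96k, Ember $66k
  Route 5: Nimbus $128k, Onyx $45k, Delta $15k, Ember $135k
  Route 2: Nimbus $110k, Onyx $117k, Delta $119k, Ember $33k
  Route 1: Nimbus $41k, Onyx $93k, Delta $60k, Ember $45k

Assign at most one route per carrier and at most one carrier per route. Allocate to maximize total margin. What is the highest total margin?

Max total: $474k

Optimal: Nimbus→Route 7 ($127k), Onyx→Route 1 ($93k), Delta→Route 2 ($119k), Ember→Route 5 ($135k) — total 127+93+119+135 = $474k.
Next-best assignment: Nimbus→Route 7, Onyx→Route 2, Delta→Route 1, Ember→Route 5 = $439k.
No other one-to-one assignment exceeds $474k.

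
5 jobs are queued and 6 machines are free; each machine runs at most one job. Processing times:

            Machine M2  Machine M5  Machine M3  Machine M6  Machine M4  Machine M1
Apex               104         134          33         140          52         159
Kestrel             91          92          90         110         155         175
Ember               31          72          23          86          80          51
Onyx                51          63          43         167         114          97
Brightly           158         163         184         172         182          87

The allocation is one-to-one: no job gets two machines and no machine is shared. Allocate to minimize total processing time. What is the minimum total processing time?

Treat this as an assignment problem: match each job to one machine.
Optimal: Apex→Machine M4 (52 min), Kestrel→Machine M5 (92 min), Ember→Machine M2 (31 min), Onyx→Machine M3 (43 min), Brightly→Machine M1 (87 min) — total 52+92+31+43+87 = 305 min.
Row-greedy (each job in turn takes its cheapest remaining machine) gives 410 min, worse by 105.
Swapping Apex↔Kestrel (Apex→Machine M5 134 min, Kestrel→Machine M4 155 min) adds 145.
No other one-to-one assignment undercuts 305 min.

Min total: 305 min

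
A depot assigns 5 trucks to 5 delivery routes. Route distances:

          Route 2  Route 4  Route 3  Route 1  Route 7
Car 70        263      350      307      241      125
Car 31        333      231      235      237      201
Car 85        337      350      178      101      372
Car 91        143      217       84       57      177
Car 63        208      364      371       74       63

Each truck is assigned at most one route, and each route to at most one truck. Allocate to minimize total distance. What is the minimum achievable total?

Min total: 742 km

Optimal: Car 70→Route 2 (263 km), Car 31→Route 4 (231 km), Car 85→Route 1 (101 km), Car 91→Route 3 (84 km), Car 63→Route 7 (63 km) — total 263+231+101+84+63 = 742 km.
Min-entry greedy (repeatedly take the single cheapest remaining cell) gives 792 km, worse by 50.
Next-best assignment: Car 70→Route 7, Car 31→Route 4, Car 85→Route 1, Car 91→Route 3, Car 63→Route 2 = 749 km.
Checked against all permutations: 742 km is optimal.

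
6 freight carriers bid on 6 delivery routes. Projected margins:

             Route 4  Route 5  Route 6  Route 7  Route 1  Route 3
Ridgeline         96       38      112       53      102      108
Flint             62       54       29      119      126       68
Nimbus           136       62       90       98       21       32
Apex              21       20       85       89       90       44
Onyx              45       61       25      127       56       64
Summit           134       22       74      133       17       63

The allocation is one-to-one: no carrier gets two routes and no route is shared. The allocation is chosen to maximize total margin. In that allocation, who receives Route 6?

This is a one-to-one assignment (maximum-weight bipartite matching).
Optimal: Ridgeline→Route 3 ($108k), Flint→Route 1 ($126k), Nimbus→Route 4 ($136k), Apex→Route 6 ($85k), Onyx→Route 5 ($61k), Summit→Route 7 ($133k) — total 108+126+136+85+61+133 = $649k.
Row-greedy (each carrier in turn takes its best remaining route) gives $549k, worse by 100.
Next-best assignment: Ridgeline→Route 3, Flint→Route 1, Nimbus→Route 5, Apex→Route 6, Onyx→Route 7, Summit→Route 4 = $642k.
Apex's own top route is Route 1 ($90k), but forcing Apex→Route 1 and reassigning the rest optimally gives only $603k — worse by 46.

Apex receives Route 6.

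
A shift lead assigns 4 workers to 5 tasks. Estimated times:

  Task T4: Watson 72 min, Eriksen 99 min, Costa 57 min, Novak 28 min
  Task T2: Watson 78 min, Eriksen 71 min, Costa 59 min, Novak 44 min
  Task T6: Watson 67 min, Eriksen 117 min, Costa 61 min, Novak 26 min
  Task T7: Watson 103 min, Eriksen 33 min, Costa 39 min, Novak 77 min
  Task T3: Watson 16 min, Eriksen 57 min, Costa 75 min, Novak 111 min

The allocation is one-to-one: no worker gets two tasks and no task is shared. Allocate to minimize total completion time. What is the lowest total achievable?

Minimum total: 132 min

Optimal: Watson→Task T3 (16 min), Eriksen→Task T7 (33 min), Costa→Task T4 (57 min), Novak→Task T6 (26 min) — total 16+33+57+26 = 132 min.
Column-greedy (each task in turn goes to its cheapest remaining worker) gives 187 min, worse by 55.
Next-best assignment: Watson→Task T3, Eriksen→Task T7, Costa→Task T2, Novak→Task T6 = 134 min.
Checked against all permutations: 132 min is optimal.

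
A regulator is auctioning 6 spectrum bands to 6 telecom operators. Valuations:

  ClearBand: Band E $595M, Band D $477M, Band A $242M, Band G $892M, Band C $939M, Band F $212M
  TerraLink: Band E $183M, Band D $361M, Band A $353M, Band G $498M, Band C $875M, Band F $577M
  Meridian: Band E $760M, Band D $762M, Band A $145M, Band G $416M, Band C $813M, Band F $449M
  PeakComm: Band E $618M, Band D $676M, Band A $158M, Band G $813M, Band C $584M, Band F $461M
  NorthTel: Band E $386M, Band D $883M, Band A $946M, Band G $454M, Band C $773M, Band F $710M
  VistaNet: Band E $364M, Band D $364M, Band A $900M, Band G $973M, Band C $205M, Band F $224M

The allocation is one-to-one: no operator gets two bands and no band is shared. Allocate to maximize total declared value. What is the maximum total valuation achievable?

Optimal: ClearBand→Band C ($939M), TerraLink→Band F ($577M), Meridian→Band E ($760M), PeakComm→Band G ($813M), NorthTel→Band D ($883M), VistaNet→Band A ($900M) — total 939+577+760+813+883+900 = $4872M.
Checked against all permutations: $4872M is optimal.

Maximum total: $4872M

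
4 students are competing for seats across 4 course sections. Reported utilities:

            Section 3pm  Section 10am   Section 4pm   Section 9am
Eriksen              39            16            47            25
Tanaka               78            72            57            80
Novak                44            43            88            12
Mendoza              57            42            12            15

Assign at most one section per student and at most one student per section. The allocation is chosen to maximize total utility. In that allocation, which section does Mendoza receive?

This is the linear assignment problem.
Optimal: Eriksen→Section 3pm (39 points), Tanaka→Section 9am (80 points), Novak→Section 4pm (88 points), Mendoza→Section 10am (42 points) — total 39+80+88+42 = 249 points.
Max-entry greedy (repeatedly take the single best remaining cell) gives 241 points, worse by 8.
Swapping Mendoza↔Tanaka (Mendoza→Section 9am 15 points, Tanaka→Section 10am 72 points) loses 35.
Mendoza's own top section is Section 3pm (57 points), but forcing Mendoza→Section 3pm and reassigning the rest optimally gives only 242 points — worse by 7.

Mendoza receives Section 10am.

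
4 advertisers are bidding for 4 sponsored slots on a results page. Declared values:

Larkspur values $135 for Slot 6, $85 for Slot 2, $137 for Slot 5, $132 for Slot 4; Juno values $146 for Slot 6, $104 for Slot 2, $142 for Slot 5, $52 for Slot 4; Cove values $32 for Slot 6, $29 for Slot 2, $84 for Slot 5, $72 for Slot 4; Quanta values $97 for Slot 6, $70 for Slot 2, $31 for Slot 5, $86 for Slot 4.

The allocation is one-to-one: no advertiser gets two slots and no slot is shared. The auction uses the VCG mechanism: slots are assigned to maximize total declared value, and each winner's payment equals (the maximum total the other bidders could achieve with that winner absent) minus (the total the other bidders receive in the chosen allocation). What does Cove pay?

Cove pays $23.

Efficient allocation: Larkspur→Slot 4 ($132), Juno→Slot 6 ($146), Cove→Slot 5 ($84), Quanta→Slot 2 ($70); total welfare W = $432.
Cove receives Slot 5 at value $84, so the others get W − 84 = $348.
Without Cove: best allocation of the remaining 3 bidders over all 4 slots is Larkspur→Slot 4 ($132), Juno→Slot 5 ($142), Quanta→Slot 6 ($97), total $371.
VCG payment = (others' best without Cove) − (others' welfare with Cove) = 371 − 348 = $23.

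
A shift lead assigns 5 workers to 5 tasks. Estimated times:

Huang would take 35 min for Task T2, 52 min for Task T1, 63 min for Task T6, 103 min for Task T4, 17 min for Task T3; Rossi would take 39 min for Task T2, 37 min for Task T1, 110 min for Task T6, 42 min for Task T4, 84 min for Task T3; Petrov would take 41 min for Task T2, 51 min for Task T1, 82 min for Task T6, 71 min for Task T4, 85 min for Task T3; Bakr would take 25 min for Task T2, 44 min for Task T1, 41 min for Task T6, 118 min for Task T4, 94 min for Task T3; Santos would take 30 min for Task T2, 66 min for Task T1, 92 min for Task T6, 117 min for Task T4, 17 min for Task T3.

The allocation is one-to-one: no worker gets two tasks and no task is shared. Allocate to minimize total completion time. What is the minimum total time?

Treat this as an assignment problem: match each worker to one task.
Optimal: Huang→Task T3 (17 min), Rossi→Task T4 (42 min), Petrov→Task T1 (51 min), Bakr→Task T6 (41 min), Santos→Task T2 (30 min) — total 17+42+51+41+30 = 181 min.
Row-greedy (each worker in turn takes its cheapest remaining task) gives 253 min, worse by 72.
Swapping Bakr↔Petrov (Bakr→Task T1 44 min, Petrov→Task T6 82 min) adds 34.

Min total: 181 min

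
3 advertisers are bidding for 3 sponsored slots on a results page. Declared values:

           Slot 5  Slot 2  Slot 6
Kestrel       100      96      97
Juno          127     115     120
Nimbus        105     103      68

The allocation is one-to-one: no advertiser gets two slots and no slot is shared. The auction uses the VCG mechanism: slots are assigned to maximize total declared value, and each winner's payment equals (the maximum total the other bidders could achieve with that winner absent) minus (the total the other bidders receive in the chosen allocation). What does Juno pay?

Efficient allocation: Kestrel→Slot 6 ($97), Juno→Slot 5 ($127), Nimbus→Slot 2 ($103); total welfare W = $327.
Juno receives Slot 5 at value $127, so the others get W − 127 = $200.
Without Juno: best allocation of the remaining 2 bidders over all 3 slots is Kestrel→Slot 5 ($100), Nimbus→Slot 2 ($103), total $203.
VCG payment = (others' best without Juno) − (others' welfare with Juno) = 203 − 200 = $3.

Juno pays $3.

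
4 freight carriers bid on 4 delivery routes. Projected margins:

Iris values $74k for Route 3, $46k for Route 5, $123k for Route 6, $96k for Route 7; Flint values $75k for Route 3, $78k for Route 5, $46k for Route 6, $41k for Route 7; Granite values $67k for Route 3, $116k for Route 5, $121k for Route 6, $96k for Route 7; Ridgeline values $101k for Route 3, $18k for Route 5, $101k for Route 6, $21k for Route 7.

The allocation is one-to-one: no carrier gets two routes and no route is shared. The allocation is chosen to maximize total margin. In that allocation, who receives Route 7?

Granite receives Route 7.

This is a one-to-one assignment (maximum-weight bipartite matching).
Optimal: Iris→Route 6 ($123k), Flint→Route 5 ($78k), Granite→Route 7 ($96k), Ridgeline→Route 3 ($101k) — total 123+78+96+101 = $398k.
Column-greedy (each route in turn goes to its best remaining carrier) gives $381k, worse by 17.
Swapping Iris↔Granite (Iris→Route 7 $96k, Granite→Route 6 $121k) loses 2.
Granite's own top route is Route 6 ($121k), but forcing Granite→Route 6 and reassigning the rest optimally gives only $396k — worse by 2.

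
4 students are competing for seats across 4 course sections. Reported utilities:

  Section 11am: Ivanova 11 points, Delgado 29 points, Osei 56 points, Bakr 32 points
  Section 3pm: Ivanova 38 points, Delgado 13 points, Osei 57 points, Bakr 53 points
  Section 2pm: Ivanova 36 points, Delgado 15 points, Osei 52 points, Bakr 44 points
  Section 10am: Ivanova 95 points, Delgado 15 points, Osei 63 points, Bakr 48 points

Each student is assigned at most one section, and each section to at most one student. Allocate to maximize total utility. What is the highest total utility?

This is the linear assignment problem.
Optimal: Ivanova→Section 10am (95 points), Delgado→Section 11am (29 points), Osei→Section 2pm (52 points), Bakr→Section 3pm (53 points) — total 95+29+52+53 = 229 points.
Max-entry greedy (repeatedly take the single best remaining cell) gives 225 points, worse by 4.
Next-best assignment: Ivanova→Section 10am, Delgado→Section 11am, Osei→Section 3pm, Bakr→Section 2pm = 225 points.
Checked against all permutations: 229 points is optimal.

Max total: 229 points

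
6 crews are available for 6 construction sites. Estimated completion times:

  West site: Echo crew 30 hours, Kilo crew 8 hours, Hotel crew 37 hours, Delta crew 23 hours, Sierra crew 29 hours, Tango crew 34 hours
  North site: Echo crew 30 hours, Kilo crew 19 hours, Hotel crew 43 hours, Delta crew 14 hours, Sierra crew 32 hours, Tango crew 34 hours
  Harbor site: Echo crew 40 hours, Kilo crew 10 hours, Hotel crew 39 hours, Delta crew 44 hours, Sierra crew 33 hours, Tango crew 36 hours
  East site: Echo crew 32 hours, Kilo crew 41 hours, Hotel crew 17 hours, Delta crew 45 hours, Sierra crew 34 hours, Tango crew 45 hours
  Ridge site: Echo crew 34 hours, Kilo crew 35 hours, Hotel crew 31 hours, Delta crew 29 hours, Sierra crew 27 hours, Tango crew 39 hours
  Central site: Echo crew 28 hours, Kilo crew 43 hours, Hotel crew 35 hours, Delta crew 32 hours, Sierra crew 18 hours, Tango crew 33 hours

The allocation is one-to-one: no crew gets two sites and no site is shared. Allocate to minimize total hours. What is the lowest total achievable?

Min total: 127 hours

Optimal: Echo crew→Ridge site (34 hours), Kilo crew→West site (8 hours), Hotel crew→East site (17 hours), Delta crew→North site (14 hours), Sierra crew→Central site (18 hours), Tango crew→Harbor site (36 hours) — total 34+8+17+14+18+36 = 127 hours.
Column-greedy (each site in turn goes to its cheapest remaining crew) gives 139 hours, worse by 12.
Checked against all permutations: 127 hours is optimal.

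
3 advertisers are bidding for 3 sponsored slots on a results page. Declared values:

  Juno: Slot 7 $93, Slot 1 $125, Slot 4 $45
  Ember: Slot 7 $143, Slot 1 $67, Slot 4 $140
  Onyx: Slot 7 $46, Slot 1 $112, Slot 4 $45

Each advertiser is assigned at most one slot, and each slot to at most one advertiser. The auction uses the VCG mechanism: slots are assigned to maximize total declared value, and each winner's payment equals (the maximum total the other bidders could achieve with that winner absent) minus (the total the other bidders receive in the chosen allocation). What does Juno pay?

Efficient allocation: Juno→Slot 7 ($93), Ember→Slot 4 ($140), Onyx→Slot 1 ($112); total welfare W = $345.
Juno receives Slot 7 at value $93, so the others get W − 93 = $252.
Without Juno: best allocation of the remaining 2 bidders over all 3 slots is Ember→Slot 7 ($143), Onyx→Slot 1 ($112), total $255.
VCG payment = (others' best without Juno) − (others' welfare with Juno) = 255 − 252 = $3.

Juno pays $3.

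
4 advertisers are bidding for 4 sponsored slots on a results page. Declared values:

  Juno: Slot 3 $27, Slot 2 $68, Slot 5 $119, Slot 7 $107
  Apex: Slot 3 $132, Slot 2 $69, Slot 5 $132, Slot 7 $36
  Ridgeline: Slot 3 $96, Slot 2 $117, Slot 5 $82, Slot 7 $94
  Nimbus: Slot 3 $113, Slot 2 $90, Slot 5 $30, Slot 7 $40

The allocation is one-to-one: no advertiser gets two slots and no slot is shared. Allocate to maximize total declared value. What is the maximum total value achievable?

Maximum total: $469

Optimal: Juno→Slot 7 ($107), Apex→Slot 5 ($132), Ridgeline→Slot 2 ($117), Nimbus→Slot 3 ($113) — total 107+132+117+113 = $469.
Column-greedy (each slot in turn goes to its best remaining advertiser) gives $408, worse by 61.
Next-best assignment: Juno→Slot 5, Apex→Slot 3, Ridgeline→Slot 7, Nimbus→Slot 2 = $435.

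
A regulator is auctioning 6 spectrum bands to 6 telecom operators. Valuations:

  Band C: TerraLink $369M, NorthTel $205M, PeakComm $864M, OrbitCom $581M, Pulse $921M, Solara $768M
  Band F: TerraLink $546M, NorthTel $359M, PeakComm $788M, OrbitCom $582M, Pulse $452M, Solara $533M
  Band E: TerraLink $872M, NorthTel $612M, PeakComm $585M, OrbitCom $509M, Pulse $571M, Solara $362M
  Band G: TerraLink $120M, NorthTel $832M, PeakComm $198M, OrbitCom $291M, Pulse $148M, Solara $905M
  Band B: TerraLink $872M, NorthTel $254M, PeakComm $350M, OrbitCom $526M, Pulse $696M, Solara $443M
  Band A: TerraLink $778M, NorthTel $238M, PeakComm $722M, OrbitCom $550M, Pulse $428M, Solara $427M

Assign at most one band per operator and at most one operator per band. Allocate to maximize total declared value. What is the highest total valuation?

Maximum total: $4648M

This is the linear assignment problem.
Optimal: TerraLink→Band B ($872M), NorthTel→Band E ($612M), PeakComm→Band F ($788M), OrbitCom→Band A ($550M), Pulse→Band C ($921M), Solara→Band G ($905M) — total 872+612+788+550+921+905 = $4648M.
Max-entry greedy (repeatedly take the single best remaining cell) gives $4290M, worse by 358.
Next-best assignment: TerraLink→Band B, NorthTel→Band E, PeakComm→Band A, OrbitCom→Band F, Pulse→Band C, Solara→Band G = $4614M.
Swapping NorthTel↔PeakComm (NorthTel→Band F $359M, PeakComm→Band E $585M) loses 456.
Every other assignment is strictly worse.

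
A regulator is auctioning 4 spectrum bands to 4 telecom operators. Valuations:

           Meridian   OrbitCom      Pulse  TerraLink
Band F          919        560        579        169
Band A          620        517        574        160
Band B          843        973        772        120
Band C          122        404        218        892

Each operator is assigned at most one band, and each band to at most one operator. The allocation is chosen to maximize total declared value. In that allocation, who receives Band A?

This is the linear assignment problem.
Optimal: Meridian→Band F ($919M), OrbitCom→Band B ($973M), Pulse→Band A ($574M), TerraLink→Band C ($892M) — total 919+973+574+892 = $3358M.
Next-best assignment: Meridian→Band F, OrbitCom→Band A, Pulse→Band B, TerraLink→Band C = $3100M.
Swapping Pulse↔TerraLink (Pulse→Band C $218M, TerraLink→Band A $160M) loses 1088.
Pulse's own top band is Band B ($772M), but forcing Pulse→Band B and reassigning the rest optimally gives only $3100M — worse by 258.

Pulse receives Band A.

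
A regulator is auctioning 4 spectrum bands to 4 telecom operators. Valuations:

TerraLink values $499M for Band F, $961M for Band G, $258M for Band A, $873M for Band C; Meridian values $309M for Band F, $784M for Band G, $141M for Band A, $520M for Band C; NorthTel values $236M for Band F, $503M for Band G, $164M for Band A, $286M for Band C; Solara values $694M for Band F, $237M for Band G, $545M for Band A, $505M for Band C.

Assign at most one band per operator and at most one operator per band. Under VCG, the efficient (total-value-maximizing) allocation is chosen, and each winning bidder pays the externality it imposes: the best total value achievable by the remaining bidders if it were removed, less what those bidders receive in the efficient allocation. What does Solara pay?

Efficient allocation: TerraLink→Band C ($873M), Meridian→Band G ($784M), NorthTel→Band A ($164M), Solara→Band F ($694M); total welfare W = $2515M.
Solara receives Band F at value $694M, so the others get W − 694 = $1821M.
Without Solara: best allocation of the remaining 3 bidders over all 4 bands is TerraLink→Band C ($873M), Meridian→Band G ($784M), NorthTel→Band F ($236M), total $1893M.
VCG payment = (others' best without Solara) − (others' welfare with Solara) = 1893 − 1821 = $72M.

Solara pays $72M.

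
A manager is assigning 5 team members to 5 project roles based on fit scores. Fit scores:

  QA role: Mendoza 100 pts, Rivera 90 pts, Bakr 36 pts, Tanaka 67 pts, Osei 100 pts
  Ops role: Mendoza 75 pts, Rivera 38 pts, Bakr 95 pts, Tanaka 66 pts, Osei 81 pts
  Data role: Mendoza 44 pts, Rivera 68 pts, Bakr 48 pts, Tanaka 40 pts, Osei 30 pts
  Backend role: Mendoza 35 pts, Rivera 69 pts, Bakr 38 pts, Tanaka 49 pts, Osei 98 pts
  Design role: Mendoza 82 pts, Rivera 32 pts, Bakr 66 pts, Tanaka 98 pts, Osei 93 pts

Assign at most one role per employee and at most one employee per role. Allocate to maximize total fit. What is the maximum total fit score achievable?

Optimal: Mendoza→QA role (100 pts), Rivera→Data role (68 pts), Bakr→Ops role (95 pts), Tanaka→Design role (98 pts), Osei→Backend role (98 pts) — total 100+68+95+98+98 = 459 pts.
Row-greedy (each employee in turn takes its best remaining role) gives 392 pts, worse by 67.
Swapping Tanaka↔Mendoza (Tanaka→QA role 67 pts, Mendoza→Design role 82 pts) loses 49.

Maximum total: 459 pts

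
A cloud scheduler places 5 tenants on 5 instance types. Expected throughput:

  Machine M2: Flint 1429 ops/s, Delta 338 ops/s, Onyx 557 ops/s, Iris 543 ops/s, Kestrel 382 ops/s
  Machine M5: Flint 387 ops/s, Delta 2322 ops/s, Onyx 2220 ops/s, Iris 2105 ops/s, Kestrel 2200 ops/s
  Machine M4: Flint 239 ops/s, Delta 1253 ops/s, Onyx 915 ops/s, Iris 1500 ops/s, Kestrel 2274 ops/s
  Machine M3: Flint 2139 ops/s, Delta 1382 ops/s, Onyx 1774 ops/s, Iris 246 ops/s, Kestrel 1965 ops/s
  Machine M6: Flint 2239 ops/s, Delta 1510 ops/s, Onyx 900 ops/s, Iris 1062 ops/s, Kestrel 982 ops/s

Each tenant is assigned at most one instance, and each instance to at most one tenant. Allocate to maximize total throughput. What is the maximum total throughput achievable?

Max total: 9152 ops/s

Treat this as an assignment problem: match each tenant to one instance.
Optimal: Flint→Machine M6 (2239 ops/s), Delta→Machine M5 (2322 ops/s), Onyx→Machine M3 (1774 ops/s), Iris→Machine M2 (543 ops/s), Kestrel→Machine M4 (2274 ops/s) — total 2239+2322+1774+543+2274 = 9152 ops/s.
Next-best assignment: Flint→Machine M2, Delta→Machine M6, Onyx→Machine M3, Iris→Machine M5, Kestrel→Machine M4 = 9092 ops/s.
Swapping Flint↔Iris (Flint→Machine M2 1429 ops/s, Iris→Machine M6 1062 ops/s) loses 291.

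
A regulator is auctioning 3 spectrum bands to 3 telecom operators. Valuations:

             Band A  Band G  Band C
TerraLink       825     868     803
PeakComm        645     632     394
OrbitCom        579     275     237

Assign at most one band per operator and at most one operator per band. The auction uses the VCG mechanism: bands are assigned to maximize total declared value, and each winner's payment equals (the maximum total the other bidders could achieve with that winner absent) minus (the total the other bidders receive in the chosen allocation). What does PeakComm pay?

Efficient allocation: TerraLink→Band C ($803M), PeakComm→Band G ($632M), OrbitCom→Band A ($579M); total welfare W = $2014M.
PeakComm receives Band G at value $632M, so the others get W − 632 = $1382M.
Without PeakComm: best allocation of the remaining 2 bidders over all 3 bands is TerraLink→Band G ($868M), OrbitCom→Band A ($579M), total $1447M.
VCG payment = (others' best without PeakComm) − (others' welfare with PeakComm) = 1447 − 1382 = $65M.

PeakComm pays $65M.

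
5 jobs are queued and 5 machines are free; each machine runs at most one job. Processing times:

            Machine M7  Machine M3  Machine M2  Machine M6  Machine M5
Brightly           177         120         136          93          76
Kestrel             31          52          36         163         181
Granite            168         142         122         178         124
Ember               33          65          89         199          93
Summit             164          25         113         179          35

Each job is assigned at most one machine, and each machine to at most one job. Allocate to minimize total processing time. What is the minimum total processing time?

Optimal: Brightly→Machine M6 (93 min), Kestrel→Machine M2 (36 min), Granite→Machine M5 (124 min), Ember→Machine M7 (33 min), Summit→Machine M3 (25 min) — total 93+36+124+33+25 = 311 min.
Row-greedy (each job in turn takes its cheapest remaining machine) gives 473 min, worse by 162.
Swapping Summit↔Ember (Summit→Machine M7 164 min, Ember→Machine M3 65 min) adds 171.

Min total: 311 min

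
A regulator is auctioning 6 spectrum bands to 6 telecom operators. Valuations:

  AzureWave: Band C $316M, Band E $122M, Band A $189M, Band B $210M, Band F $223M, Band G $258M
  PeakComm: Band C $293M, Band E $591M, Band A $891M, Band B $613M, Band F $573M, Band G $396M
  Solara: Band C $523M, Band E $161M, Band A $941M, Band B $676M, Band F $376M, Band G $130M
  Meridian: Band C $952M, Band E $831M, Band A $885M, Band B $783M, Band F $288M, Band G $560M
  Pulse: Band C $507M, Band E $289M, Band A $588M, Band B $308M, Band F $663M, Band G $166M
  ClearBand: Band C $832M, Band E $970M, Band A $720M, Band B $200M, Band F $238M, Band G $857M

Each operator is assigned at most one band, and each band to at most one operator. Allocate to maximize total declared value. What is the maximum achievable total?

Max total: $4410M

This is a one-to-one assignment (maximum-weight bipartite matching).
Optimal: AzureWave→Band G ($258M), PeakComm→Band A ($891M), Solara→Band B ($676M), Meridian→Band C ($952M), Pulse→Band F ($663M), ClearBand→Band E ($970M) — total 258+891+676+952+663+970 = $4410M.
Column-greedy (each band in turn goes to its best remaining operator) gives $4397M, worse by 13.
Next-best assignment: AzureWave→Band G, PeakComm→Band B, Solara→Band A, Meridian→Band C, Pulse→Band F, ClearBand→Band E = $4397M.
Swapping ClearBand↔Meridian (ClearBand→Band C $832M, Meridian→Band E $831M) loses 259.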